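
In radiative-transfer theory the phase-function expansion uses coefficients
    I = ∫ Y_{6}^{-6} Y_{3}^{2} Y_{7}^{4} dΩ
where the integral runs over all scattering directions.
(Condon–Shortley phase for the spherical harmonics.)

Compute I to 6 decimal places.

Rules hold: Σm=0, L=16 even, 3≤7≤9.
N = 13·7·15 = 1365
Δ = 2!·10!·4!/17! = 1/2042040
Racah Σ t=0..2: t=0:+1/207360 t=1:−1/57600 t=2:+1/207360 = -1/129600
⇒ 3j(6 3 7; 0 0 0)² = 168/12155, sgn +1
Racah Σ t=2..2: t=2:+1/43545600 = 1/43545600
⇒ 3j(6 3 7; -6 2 4)² = 11/3094, sgn -1
4πI² = N·(3j₀)²·(3jₘ)² = 252/3757
I = -1·√(0.0670748/4π) = -0.07305917

-0.073059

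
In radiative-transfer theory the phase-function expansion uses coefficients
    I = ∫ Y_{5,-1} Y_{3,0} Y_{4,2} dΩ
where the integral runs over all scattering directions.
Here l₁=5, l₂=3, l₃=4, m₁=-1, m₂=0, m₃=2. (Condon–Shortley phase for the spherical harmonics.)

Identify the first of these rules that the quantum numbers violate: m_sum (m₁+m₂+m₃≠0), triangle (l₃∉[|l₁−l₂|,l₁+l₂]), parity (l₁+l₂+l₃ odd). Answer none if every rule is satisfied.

m_sum

Σmᵢ = 1  ✗
l₃∈[|l₁−l₂|,l₁+l₂]=[2,8], have l₃=4
Σlᵢ = 12 ⇒ even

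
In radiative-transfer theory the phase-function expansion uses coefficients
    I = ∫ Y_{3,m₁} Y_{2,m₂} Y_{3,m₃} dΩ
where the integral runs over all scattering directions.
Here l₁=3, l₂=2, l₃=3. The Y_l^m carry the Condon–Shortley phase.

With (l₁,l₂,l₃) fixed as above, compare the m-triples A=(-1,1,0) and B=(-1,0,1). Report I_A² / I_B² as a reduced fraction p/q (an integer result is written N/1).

l's match ⇒ only the (l;m) 3-j factors differ between A and B.
A: triangle coeff Δ(3,2,3) = 1/3780; Σ_t [1,2]: t=1:−1/12 t=2:+1/8 = 1/24; (3j)²=1/210 [(3 2 3; -1 1 0)], sign=-1
B: triangle coeff Δ(3,2,3) = 1/3780; Σ_t [0,2]: t=0:+1/96 t=1:−1/6 t=2:+1/16 = -3/32; (3j)²=3/140 [(3 2 3; -1 0 1)], sign=-1
I_A²/I_B² = (1/210)/(3/140) = 2/9

2/9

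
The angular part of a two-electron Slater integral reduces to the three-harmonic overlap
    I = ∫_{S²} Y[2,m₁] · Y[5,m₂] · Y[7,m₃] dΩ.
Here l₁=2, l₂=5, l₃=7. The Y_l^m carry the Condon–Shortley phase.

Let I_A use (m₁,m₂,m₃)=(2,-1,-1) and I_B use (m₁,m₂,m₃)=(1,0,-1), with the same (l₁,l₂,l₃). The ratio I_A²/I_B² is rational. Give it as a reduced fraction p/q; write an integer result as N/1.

l's match ⇒ only the (l;m) 3-j factors differ between A and B.
A: triangle coeff Δ(2,5,7) = 1/15015; Σ_t [0,0]: t=0:+1/414720 = 1/414720; (3j)²=2/429 [(2 5 7; 2 -1 -1)], sign=+1
B: triangle coeff Δ(2,5,7) = 1/15015; Σ_t [0,0]: t=0:+1/86400 = 1/86400; (3j)²=16/715 [(2 5 7; 1 0 -1)], sign=+1
I_A²/I_B² = (2/429)/(16/715) = 5/24

5/24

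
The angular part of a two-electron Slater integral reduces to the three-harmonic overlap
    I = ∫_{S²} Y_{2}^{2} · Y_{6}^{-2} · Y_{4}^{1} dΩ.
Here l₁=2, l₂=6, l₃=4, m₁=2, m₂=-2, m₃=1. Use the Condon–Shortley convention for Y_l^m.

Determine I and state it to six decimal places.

2 − 2 + 1 = 1 ≠ 0: azimuthal integral kills it; I = 0

0.000000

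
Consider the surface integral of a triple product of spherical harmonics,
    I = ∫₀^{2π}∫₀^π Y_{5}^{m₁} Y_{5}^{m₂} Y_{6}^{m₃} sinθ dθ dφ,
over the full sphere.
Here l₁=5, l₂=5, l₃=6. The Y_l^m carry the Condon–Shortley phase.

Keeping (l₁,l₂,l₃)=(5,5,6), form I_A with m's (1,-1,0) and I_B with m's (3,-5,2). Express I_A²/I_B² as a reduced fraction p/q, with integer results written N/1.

12/175

l's match ⇒ only the (l;m) 3-j factors differ between A and B.
A: triangle coeff Δ(5,5,6) = 1/28588560; Σ_t [0,4]: t=0:+1/55296 t=1:−1/7776 t=2:+1/9216 t=3:−1/86400 t=4:+1/12441600 = -7/518400; (3j)²=12/12155 [(5 5 6; 1 -1 0)], sign=-1
B: triangle coeff Δ(5,5,6) = 1/28588560; Σ_t [0,0]: t=0:+1/829440 = 1/829440; (3j)²=35/2431 [(5 5 6; 3 -5 2)], sign=+1
I_A²/I_B² = (12/12155)/(35/2431) = 12/175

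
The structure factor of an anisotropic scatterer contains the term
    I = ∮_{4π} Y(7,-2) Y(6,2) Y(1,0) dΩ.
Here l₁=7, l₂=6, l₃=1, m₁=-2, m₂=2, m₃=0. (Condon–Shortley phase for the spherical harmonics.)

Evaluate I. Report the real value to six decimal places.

Rules hold: Σm=0, L=14 even, 1≤1≤13.
N = 15·13·3 = 585
Δ = 12!·2!·0!/15! = 1/1365
Racah Σ t=6..6: t=6:+1/518400 = 1/518400
⇒ 3j(7 6 1; 0 0 0)² = 7/195, sgn -1
Racah Σ t=8..8: t=8:+1/967680 = 1/967680
⇒ 3j(7 6 1; -2 2 0)² = 3/91, sgn -1
4πI² = N·(3j₀)²·(3jₘ)² = 9/13
I = +1·√(0.692308/4π) = 0.23471705

0.234717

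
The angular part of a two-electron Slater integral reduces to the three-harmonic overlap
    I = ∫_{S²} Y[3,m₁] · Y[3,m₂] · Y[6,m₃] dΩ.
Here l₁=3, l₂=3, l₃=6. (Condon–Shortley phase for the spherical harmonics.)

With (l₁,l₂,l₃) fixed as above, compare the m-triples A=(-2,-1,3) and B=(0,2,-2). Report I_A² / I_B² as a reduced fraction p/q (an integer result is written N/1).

Same 3,3,6: normalisation and zero-m 3j drop out of the ratio.
A: Δ: 0! 6! 6! / 13! → 1/12012; sum: t=0:+1/5760 = 1/5760; 3j²(3 3 6; -2 -1 3) = Δ·Π!·Σ² = 9/286  (sign -1)
B: Δ: 0! 6! 6! / 13! → 1/12012; sum: t=0:+1/4320 = 1/4320; 3j²(3 3 6; 0 2 -2) = Δ·Π!·Σ² = 8/429  (sign +1)
I_A²/I_B² = (9/286)/(8/429) = 27/16

27/16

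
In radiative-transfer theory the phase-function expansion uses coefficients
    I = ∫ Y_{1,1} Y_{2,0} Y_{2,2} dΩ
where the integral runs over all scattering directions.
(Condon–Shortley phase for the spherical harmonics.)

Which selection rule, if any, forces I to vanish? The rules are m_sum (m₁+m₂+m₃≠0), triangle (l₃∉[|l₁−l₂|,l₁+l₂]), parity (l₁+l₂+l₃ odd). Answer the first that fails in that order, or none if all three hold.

azimuthal sum: 1 + 0 + 2 = 3  ✗
1 ≤ 2 ≤ 3 (triangle on l)
L = 1 + 2 + 2 = 5 (odd)

m_sum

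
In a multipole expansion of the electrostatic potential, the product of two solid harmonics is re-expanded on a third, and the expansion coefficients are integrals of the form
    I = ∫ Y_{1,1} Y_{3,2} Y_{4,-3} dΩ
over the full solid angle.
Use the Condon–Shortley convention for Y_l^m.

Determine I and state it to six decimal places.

-0.282095

Checks pass: Σm=0; 8 even; l₃=4∈[2,4].
(2·1+1)(2·3+1)(2·4+1) = 189
Δ: 0! 2! 6! / 9! → 1/252
sum: t=0:+1/36 = 1/36
3j²(1 3 4; 0 0 0) = Δ·Π!·Σ² = 4/63  (sign +1)
sum: t=0:+1/240 = 1/240
3j²(1 3 4; 1 2 -3) = Δ·Π!·Σ² = 1/12  (sign -1)
combine: 4πI² = 189·4/63·1/12 = 1/1
take √, sign -1: I = -0.28209479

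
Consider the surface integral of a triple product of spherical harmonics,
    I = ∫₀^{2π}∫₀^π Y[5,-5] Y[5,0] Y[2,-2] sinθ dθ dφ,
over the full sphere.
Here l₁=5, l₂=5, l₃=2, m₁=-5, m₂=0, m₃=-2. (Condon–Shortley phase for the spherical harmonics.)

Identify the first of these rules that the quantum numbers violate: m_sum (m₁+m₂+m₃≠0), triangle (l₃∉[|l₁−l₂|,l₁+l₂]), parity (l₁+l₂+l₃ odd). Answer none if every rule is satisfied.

m_sum

m₁+m₂+m₃ = -5 + 0 − 2 = -7  ✗
triangle: |5−5|=0 ≤ l₃=2 ≤ 5+5=10
parity: l₁+l₂+l₃ = 12 is even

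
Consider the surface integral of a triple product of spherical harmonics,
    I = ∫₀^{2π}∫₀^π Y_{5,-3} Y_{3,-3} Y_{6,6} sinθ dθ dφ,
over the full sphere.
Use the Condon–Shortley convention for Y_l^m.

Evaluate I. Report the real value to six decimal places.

-0.119512

Checks pass: Σm=0; 14 even; l₃=6∈[2,8].
(2·5+1)(2·3+1)(2·6+1) = 1001
Δ: 2! 8! 4! / 15! → 1/675675
sum: t=0:+1/8640 t=1:−1/2304 t=2:+1/8640 = -7/34560
3j²(5 3 6; 0 0 0) = Δ·Π!·Σ² = 7/429  (sign -1)
sum: t=0:+1/1935360 = 1/1935360
3j²(5 3 6; -3 -3 6) = Δ·Π!·Σ² = 1/91  (sign +1)
combine: 4πI² = 1001·7/429·1/91 = 7/39
take √, sign -1: I = -0.11951207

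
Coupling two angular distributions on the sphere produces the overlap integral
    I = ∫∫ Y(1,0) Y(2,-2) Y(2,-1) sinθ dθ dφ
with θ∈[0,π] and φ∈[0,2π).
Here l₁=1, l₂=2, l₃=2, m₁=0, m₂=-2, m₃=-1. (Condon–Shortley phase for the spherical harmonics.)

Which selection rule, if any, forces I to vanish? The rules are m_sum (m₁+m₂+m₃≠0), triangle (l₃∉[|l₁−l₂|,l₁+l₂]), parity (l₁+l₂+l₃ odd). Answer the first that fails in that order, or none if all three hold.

m_sum

m₁+m₂+m₃ = 0 − 2 − 1 = -3  ✗
triangle: |1−2|=1 ≤ l₃=2 ≤ 1+2=3
parity: l₁+l₂+l₃ = 5 is odd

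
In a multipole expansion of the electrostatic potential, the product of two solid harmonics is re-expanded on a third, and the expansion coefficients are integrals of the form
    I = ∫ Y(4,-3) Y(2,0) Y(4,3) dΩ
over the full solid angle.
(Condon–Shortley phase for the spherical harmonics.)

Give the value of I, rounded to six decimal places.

m-sum 0 ✓  L=10 even ✓  2≤4≤6 ✓
Π(2lᵢ+1) = 9×5×9 = 405
triangle coeff Δ(4,2,4) = 1/13860
Σ_t [0,2]: t=0:+1/192 t=1:−1/36 t=2:+1/192 = -5/288
(3j)²=20/693 [(4 2 4; 0 0 0)], sign=-1
Σ_t [1,2]: t=1:−1/720 t=2:+1/480 = 1/1440
(3j)²=7/1980 [(4 2 4; -3 0 3)], sign=-1
⇒ 4πI² = 5/121
I = (+1)√(5/121/(4π)) = 0.05734392

0.057344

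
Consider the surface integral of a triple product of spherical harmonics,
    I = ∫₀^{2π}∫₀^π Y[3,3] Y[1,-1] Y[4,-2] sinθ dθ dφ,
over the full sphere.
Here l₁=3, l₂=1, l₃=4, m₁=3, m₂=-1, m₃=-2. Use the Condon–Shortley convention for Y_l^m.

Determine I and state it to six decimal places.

0.061558

Checks pass: Σm=0; 8 even; l₃=4∈[2,4].
(2·3+1)(2·1+1)(2·4+1) = 189
Δ: 0! 6! 2! / 9! → 1/252
sum: t=0:+1/36 = 1/36
3j²(3 1 4; 0 0 0) = Δ·Π!·Σ² = 4/63  (sign +1)
sum: t=0:+1/1440 = 1/1440
3j²(3 1 4; 3 -1 -2) = Δ·Π!·Σ² = 1/252  (sign +1)
combine: 4πI² = 189·4/63·1/252 = 1/21
take √, sign +1: I = 0.06155813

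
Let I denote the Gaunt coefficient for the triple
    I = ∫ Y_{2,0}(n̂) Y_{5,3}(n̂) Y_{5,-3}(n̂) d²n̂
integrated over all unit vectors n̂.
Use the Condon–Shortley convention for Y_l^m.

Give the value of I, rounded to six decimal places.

Rules hold: Σm=0, L=12 even, 3≤5≤7.
N = 5·11·11 = 605
Δ = 2!·2!·8!/13! = 1/38610
Racah Σ t=0..2: t=0:+1/2880 t=1:−1/576 t=2:+1/2880 = -1/960
⇒ 3j(2 5 5; 0 0 0)² = 10/429, sgn +1
Racah Σ t=0..2: t=0:+1/161280 t=1:−1/5040 t=2:+1/5760 = -1/53760
⇒ 3j(2 5 5; 0 3 -3)² = 1/4290, sgn -1
4πI² = N·(3j₀)²·(3jₘ)² = 5/1521
I = -1·√(0.00328731/4π) = -0.01617393

-0.016174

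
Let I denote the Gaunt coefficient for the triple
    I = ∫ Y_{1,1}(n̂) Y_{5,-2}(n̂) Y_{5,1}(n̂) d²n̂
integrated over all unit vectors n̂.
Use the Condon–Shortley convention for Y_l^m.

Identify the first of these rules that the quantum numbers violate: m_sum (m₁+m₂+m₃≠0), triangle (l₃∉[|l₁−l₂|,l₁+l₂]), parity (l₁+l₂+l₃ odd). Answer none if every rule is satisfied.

parity

m₁+m₂+m₃ = 1 − 2 + 1 = 0  ✓
triangle: |1−5|=4 ≤ l₃=5 ≤ 1+5=6  ✓
parity: l₁+l₂+l₃ = 11 is odd  ✗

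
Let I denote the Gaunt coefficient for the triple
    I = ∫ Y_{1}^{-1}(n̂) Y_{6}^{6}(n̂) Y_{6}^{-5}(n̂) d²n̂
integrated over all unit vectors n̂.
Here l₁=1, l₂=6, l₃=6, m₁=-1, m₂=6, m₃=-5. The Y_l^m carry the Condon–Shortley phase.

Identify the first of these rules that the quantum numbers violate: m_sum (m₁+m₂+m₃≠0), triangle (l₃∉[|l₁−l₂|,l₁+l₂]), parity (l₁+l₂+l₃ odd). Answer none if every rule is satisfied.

parity

Σmᵢ = 0  ✓
l₃∈[|l₁−l₂|,l₁+l₂]=[5,7], have l₃=6  ✓
Σlᵢ = 13 ⇒ odd  ✗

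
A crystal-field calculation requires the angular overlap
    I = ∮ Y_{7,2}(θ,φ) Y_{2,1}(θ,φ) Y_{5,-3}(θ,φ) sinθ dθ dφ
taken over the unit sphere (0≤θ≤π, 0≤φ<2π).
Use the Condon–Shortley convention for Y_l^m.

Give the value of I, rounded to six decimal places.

0.107507

Rules hold: Σm=0, L=14 even, 5≤5≤9.
N = 15·5·11 = 825
Δ = 4!·10!·0!/15! = 1/15015
Racah Σ t=2..2: t=2:+1/57600 = 1/57600
⇒ 3j(7 2 5; 0 0 0)² = 21/715, sgn -1
Racah Σ t=3..3: t=3:−1/483840 = -1/483840
⇒ 3j(7 2 5; 2 1 -3)² = 6/1001, sgn -1
4πI² = N·(3j₀)²·(3jₘ)² = 270/1859
I = +1·√(0.145239/4π) = 0.10750713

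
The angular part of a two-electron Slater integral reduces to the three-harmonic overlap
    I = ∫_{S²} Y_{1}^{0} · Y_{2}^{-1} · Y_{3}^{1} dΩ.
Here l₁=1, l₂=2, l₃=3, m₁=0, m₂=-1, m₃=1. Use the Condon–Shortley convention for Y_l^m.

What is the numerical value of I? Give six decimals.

-0.233597

Rules hold: Σm=0, L=6 even, 1≤3≤3.
N = 3·5·7 = 105
Δ = 0!·2!·4!/7! = 1/105
Racah Σ t=0..0: t=0:+1/4 = 1/4
⇒ 3j(1 2 3; 0 0 0)² = 3/35, sgn -1
Racah Σ t=0..0: t=0:+1/6 = 1/6
⇒ 3j(1 2 3; 0 -1 1)² = 8/105, sgn +1
4πI² = N·(3j₀)²·(3jₘ)² = 24/35
I = -1·√(0.685714/4π) = -0.23359668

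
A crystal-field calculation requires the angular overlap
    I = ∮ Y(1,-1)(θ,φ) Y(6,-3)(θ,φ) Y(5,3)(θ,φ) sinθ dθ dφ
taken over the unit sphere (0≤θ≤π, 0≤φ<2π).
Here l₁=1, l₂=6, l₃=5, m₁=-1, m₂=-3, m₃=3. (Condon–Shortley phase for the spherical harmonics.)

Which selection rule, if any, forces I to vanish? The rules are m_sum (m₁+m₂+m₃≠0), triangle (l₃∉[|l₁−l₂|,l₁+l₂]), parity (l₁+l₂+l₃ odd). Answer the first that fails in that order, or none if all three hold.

Σmᵢ = -1  ✗
l₃∈[|l₁−l₂|,l₁+l₂]=[5,7], have l₃=5
Σlᵢ = 12 ⇒ even

m_sum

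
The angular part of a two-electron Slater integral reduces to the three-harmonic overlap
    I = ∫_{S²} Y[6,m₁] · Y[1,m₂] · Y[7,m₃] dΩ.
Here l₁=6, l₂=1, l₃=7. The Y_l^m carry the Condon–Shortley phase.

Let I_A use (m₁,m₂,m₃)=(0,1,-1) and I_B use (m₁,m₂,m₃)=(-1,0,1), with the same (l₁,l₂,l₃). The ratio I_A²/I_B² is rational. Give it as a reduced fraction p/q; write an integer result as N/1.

Shared (l₁,l₂,l₃)=(6,1,7): N and (l;000)² cancel in I_A²/I_B².
A: Δ = 0!·12!·2!/15! = 1/1365; Racah Σ t=0..0: t=0:+1/1036800 = 1/1036800; ⇒ 3j(6 1 7; 0 1 -1)² = 4/195, sgn +1
B: Δ = 0!·12!·2!/15! = 1/1365; Racah Σ t=0..0: t=0:+1/604800 = 1/604800; ⇒ 3j(6 1 7; -1 0 1)² = 16/455, sgn +1
I_A²/I_B² = (4/195)/(16/455) = 7/12

7/12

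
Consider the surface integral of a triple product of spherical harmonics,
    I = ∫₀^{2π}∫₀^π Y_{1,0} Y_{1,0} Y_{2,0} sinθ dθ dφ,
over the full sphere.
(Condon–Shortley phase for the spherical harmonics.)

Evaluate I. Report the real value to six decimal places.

0.252313

Rules hold: Σm=0, L=4 even, 0≤2≤2.
N = 3·3·5 = 45
Δ = 0!·2!·2!/5! = 1/30
Racah Σ t=0..0: t=0:+1/1 = 1/1
⇒ 3j(1 1 2; 0 0 0)² = 2/15, sgn +1
(m-triple is (0,0,0) — same symbol as above.)
4πI² = N·(3j₀)²·(3jₘ)² = 4/5
I = +1·√(0.8/4π) = 0.25231325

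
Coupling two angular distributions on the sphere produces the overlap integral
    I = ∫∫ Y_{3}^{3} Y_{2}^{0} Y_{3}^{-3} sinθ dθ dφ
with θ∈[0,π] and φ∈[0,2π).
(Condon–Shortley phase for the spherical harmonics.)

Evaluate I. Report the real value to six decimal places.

0.210261

Rules hold: Σm=0, L=8 even, 1≤3≤5.
N = 7·5·7 = 245
Δ = 2!·4!·2!/9! = 1/3780
Racah Σ t=0..2: t=0:+1/24 t=1:−1/4 t=2:+1/24 = -1/6
⇒ 3j(3 2 3; 0 0 0)² = 4/105, sgn +1
Racah Σ t=0..0: t=0:+1/96 = 1/96
⇒ 3j(3 2 3; 3 0 -3)² = 5/84, sgn +1
4πI² = N·(3j₀)²·(3jₘ)² = 5/9
I = +1·√(0.555556/4π) = 0.21026104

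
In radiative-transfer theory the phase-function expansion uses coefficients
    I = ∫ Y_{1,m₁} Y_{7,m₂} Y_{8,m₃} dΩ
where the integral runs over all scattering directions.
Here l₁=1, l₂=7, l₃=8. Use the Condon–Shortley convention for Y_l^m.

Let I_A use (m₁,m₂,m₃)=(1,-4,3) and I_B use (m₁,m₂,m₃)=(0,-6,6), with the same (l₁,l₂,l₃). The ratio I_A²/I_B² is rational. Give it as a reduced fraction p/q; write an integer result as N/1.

5/14

Shared (l₁,l₂,l₃)=(1,7,8): N and (l;000)² cancel in I_A²/I_B².
A: Δ = 0!·2!·14!/17! = 1/2040; Racah Σ t=0..0: t=0:+1/479001600 = 1/479001600; ⇒ 3j(1 7 8; 1 -4 3)² = 1/204, sgn -1
B: Δ = 0!·2!·14!/17! = 1/2040; Racah Σ t=0..0: t=0:+1/6227020800 = 1/6227020800; ⇒ 3j(1 7 8; 0 -6 6)² = 7/510, sgn +1
I_A²/I_B² = (1/204)/(7/510) = 5/14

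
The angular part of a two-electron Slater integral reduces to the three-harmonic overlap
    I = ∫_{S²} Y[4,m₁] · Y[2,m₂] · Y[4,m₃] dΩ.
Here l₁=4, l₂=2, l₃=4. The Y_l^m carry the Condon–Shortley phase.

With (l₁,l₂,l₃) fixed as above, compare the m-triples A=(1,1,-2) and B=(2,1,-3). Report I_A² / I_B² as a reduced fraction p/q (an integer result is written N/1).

81/175

Same 4,2,4: normalisation and zero-m 3j drop out of the ratio.
A: Δ: 2! 6! 2! / 11! → 1/13860; sum: t=1:−1/96 t=2:+1/240 = -1/160; 3j²(4 2 4; 1 1 -2) = Δ·Π!·Σ² = 27/1540  (sign -1)
B: Δ: 2! 6! 2! / 11! → 1/13860; sum: t=1:−1/240 t=2:+1/1440 = -1/288; 3j²(4 2 4; 2 1 -3) = Δ·Π!·Σ² = 5/132  (sign +1)
I_A²/I_B² = (27/1540)/(5/132) = 81/175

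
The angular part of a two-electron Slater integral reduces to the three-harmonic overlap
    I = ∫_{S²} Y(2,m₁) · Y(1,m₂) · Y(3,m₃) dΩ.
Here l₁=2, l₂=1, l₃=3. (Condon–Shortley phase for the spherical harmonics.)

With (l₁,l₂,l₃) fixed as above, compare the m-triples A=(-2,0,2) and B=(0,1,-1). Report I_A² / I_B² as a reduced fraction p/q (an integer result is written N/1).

5/6

l's match ⇒ only the (l;m) 3-j factors differ between A and B.
A: triangle coeff Δ(2,1,3) = 1/105; Σ_t [0,0]: t=0:+1/24 = 1/24; (3j)²=1/21 [(2 1 3; -2 0 2)], sign=-1
B: triangle coeff Δ(2,1,3) = 1/105; Σ_t [0,0]: t=0:+1/8 = 1/8; (3j)²=2/35 [(2 1 3; 0 1 -1)], sign=+1
I_A²/I_B² = (1/21)/(2/35) = 5/6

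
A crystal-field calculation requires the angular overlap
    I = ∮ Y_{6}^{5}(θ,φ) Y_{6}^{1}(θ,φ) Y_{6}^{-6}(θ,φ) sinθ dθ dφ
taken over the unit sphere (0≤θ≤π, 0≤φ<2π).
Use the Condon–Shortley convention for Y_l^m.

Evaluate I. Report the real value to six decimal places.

0.117823

Checks pass: Σm=0; 18 even; l₃=6∈[0,12].
(2·6+1)(2·6+1)(2·6+1) = 2197
Δ: 6! 6! 6! / 19! → 1/325909584
sum: t=0:+1/373248000 t=1:−1/1728000 t=2:+1/110592 t=3:−1/46656 t=4:+1/110592 t=5:−1/1728000 t=6:+1/373248000 = -7/1555200
3j²(6 6 6; 0 0 0) = Δ·Π!·Σ² = 400/46189  (sign -1)
sum: t=1:−1/62208000 = -1/62208000
3j²(6 6 6; 5 1 -6) = Δ·Π!·Σ² = 77/8398  (sign -1)
combine: 4πI² = 2197·400/46189·77/8398 = 18200/104329
take √, sign +1: I = 0.11782250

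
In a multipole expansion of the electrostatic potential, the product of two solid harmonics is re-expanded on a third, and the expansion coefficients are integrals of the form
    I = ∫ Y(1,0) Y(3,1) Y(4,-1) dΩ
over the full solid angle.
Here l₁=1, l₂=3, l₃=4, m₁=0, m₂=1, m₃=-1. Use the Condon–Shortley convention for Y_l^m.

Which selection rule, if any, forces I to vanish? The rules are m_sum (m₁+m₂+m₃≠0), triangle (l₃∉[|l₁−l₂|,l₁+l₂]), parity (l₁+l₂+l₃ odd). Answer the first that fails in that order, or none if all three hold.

none

Σmᵢ = 0  ✓
l₃∈[|l₁−l₂|,l₁+l₂]=[2,4], have l₃=4  ✓
Σlᵢ = 8 ⇒ even  ✓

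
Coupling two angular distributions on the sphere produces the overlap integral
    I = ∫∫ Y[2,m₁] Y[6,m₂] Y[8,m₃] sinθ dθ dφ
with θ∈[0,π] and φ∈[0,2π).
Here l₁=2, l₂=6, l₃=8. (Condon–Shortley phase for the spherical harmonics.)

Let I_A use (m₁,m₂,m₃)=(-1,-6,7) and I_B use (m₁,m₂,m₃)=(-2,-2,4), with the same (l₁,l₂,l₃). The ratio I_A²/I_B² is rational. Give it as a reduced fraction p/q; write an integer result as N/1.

Same 2,6,8: normalisation and zero-m 3j drop out of the ratio.
A: Δ: 0! 4! 12! / 17! → 1/30940; sum: t=0:+1/2874009600 = 1/2874009600; 3j²(2 6 8; -1 -6 7) = Δ·Π!·Σ² = 1/68  (sign -1)
B: Δ: 0! 4! 12! / 17! → 1/30940; sum: t=0:+1/23224320 = 1/23224320; 3j²(2 6 8; -2 -2 4) = Δ·Π!·Σ² = 99/6188  (sign +1)
I_A²/I_B² = (1/68)/(99/6188) = 91/99

91/99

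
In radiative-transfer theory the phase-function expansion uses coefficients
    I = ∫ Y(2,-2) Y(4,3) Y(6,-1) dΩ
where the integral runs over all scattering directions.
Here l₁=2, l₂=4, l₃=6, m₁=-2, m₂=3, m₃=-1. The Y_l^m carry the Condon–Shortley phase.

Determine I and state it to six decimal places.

-0.035563

Rules hold: Σm=0, L=12 even, 2≤6≤6.
N = 5·9·13 = 585
Δ = 0!·4!·8!/13! = 1/6435
Racah Σ t=0..0: t=0:+1/2304 = 1/2304
⇒ 3j(2 4 6; 0 0 0)² = 5/143, sgn +1
Racah Σ t=0..0: t=0:+1/120960 = 1/120960
⇒ 3j(2 4 6; -2 3 -1)² = 1/1287, sgn -1
4πI² = N·(3j₀)²·(3jₘ)² = 25/1573
I = -1·√(0.0158932/4π) = -0.03556319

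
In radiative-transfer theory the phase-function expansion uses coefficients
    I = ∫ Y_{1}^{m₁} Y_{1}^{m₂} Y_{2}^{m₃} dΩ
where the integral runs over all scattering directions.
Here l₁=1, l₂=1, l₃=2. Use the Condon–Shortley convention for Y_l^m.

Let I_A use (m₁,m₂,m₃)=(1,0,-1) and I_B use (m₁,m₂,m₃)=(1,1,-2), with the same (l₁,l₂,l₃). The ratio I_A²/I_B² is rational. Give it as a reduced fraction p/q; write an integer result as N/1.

Same 1,1,2: normalisation and zero-m 3j drop out of the ratio.
A: Δ: 0! 2! 2! / 5! → 1/30; sum: t=0:+1/2 = 1/2; 3j²(1 1 2; 1 0 -1) = Δ·Π!·Σ² = 1/10  (sign -1)
B: Δ: 0! 2! 2! / 5! → 1/30; sum: t=0:+1/4 = 1/4; 3j²(1 1 2; 1 1 -2) = Δ·Π!·Σ² = 1/5  (sign +1)
I_A²/I_B² = (1/10)/(1/5) = 1/2

1/2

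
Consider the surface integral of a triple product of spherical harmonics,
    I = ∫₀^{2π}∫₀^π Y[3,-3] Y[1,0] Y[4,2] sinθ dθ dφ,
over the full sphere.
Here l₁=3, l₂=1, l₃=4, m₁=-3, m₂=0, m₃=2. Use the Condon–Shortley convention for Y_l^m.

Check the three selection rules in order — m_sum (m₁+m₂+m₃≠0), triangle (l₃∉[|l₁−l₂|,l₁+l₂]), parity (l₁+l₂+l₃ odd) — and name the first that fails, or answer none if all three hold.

m_sum

Σmᵢ = -1  ✗
l₃∈[|l₁−l₂|,l₁+l₂]=[2,4], have l₃=4
Σlᵢ = 8 ⇒ even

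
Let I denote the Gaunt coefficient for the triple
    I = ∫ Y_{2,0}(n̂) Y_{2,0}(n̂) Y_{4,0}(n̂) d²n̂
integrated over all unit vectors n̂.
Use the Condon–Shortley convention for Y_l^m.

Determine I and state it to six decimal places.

Checks pass: Σm=0; 8 even; l₃=4∈[0,4].
(2·2+1)(2·2+1)(2·4+1) = 225
Δ: 0! 4! 4! / 9! → 1/630
sum: t=0:+1/16 = 1/16
3j²(2 2 4; 0 0 0) = Δ·Π!·Σ² = 2/35  (sign +1)
(m-triple is (0,0,0) — same symbol as above.)
combine: 4πI² = 225·2/35·2/35 = 36/49
take √, sign +1: I = 0.24179554

0.241796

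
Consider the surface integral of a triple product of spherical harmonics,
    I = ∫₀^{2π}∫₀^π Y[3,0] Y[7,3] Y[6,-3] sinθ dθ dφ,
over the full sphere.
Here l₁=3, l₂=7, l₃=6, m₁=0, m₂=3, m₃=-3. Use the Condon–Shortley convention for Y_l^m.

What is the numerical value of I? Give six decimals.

Checks pass: Σm=0; 16 even; l₃=6∈[4,10].
(2·3+1)(2·7+1)(2·6+1) = 1365
Δ: 4! 2! 10! / 17! → 1/2042040
sum: t=1:−1/207360 t=2:+1/57600 t=3:−1/207360 = 1/129600
3j²(3 7 6; 0 0 0) = Δ·Π!·Σ² = 168/12155  (sign +1)
sum: t=1:−1/4354560 t=2:+1/322560 t=3:−1/362880 = 1/8709120
3j²(3 7 6; 0 3 -3) = Δ·Π!·Σ² = 3/68068  (sign -1)
combine: 4πI² = 1365·168/12155·3/68068 = 378/454597
take √, sign -1: I = -0.00813444

-0.008134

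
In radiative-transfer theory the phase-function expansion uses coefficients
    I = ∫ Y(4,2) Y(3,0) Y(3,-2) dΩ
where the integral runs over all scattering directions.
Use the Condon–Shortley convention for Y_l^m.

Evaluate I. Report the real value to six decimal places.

-0.044418

Checks pass: Σm=0; 10 even; l₃=3∈[1,7].
(2·4+1)(2·3+1)(2·3+1) = 441
Δ: 4! 4! 2! / 11! → 1/34650
sum: t=1:−1/72 t=2:+1/16 t=3:−1/72 = 5/144
3j²(4 3 3; 0 0 0) = Δ·Π!·Σ² = 2/77  (sign -1)
sum: t=1:−1/72 t=2:+1/96 = -1/288
3j²(4 3 3; 2 0 -2) = Δ·Π!·Σ² = 1/462  (sign +1)
combine: 4πI² = 441·2/77·1/462 = 3/121
take √, sign -1: I = -0.04441841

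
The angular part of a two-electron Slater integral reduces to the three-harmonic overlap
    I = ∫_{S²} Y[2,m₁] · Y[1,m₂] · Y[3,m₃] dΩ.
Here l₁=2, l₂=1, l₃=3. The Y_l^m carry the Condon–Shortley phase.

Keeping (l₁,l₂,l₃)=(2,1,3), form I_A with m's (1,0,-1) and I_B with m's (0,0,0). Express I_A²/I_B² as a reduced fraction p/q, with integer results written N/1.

Same 2,1,3: normalisation and zero-m 3j drop out of the ratio.
A: Δ: 0! 4! 2! / 7! → 1/105; sum: t=0:+1/6 = 1/6; 3j²(2 1 3; 1 0 -1) = Δ·Π!·Σ² = 8/105  (sign +1)
B: Δ: 0! 4! 2! / 7! → 1/105; sum: t=0:+1/4 = 1/4; 3j²(2 1 3; 0 0 0) = Δ·Π!·Σ² = 3/35  (sign -1)
I_A²/I_B² = (8/105)/(3/35) = 8/9

8/9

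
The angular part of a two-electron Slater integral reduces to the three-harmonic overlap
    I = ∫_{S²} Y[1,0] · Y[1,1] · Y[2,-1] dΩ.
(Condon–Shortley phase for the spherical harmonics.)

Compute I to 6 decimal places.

-0.218510

Rules hold: Σm=0, L=4 even, 0≤2≤2.
N = 3·3·5 = 45
Δ = 0!·2!·2!/5! = 1/30
Racah Σ t=0..0: t=0:+1/1 = 1/1
⇒ 3j(1 1 2; 0 0 0)² = 2/15, sgn +1
Racah Σ t=0..0: t=0:+1/2 = 1/2
⇒ 3j(1 1 2; 0 1 -1)² = 1/10, sgn -1
4πI² = N·(3j₀)²·(3jₘ)² = 3/5
I = -1·√(0.6/4π) = -0.21850969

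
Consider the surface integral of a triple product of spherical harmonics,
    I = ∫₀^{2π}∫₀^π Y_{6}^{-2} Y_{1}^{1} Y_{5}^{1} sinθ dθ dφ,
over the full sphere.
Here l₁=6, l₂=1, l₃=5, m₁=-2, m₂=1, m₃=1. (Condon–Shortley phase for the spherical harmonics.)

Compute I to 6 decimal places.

0.216205

m-sum 0 ✓  L=12 even ✓  5≤5≤7 ✓
Π(2lᵢ+1) = 13×3×11 = 429
triangle coeff Δ(6,1,5) = 1/858
Σ_t [1,1]: t=1:−1/14400 = -1/14400
(3j)²=6/143 [(6 1 5; 0 0 0)], sign=+1
Σ_t [2,2]: t=2:+1/34560 = 1/34560
(3j)²=14/429 [(6 1 5; -2 1 1)], sign=+1
⇒ 4πI² = 84/143
I = (+1)√(84/143/(4π)) = 0.21620548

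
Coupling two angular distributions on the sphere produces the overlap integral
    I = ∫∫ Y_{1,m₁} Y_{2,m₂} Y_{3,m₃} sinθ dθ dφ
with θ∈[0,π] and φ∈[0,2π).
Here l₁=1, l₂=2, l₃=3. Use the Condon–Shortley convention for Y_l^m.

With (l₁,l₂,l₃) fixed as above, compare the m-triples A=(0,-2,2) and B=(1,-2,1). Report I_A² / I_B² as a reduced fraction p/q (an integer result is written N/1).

Same 1,2,3: normalisation and zero-m 3j drop out of the ratio.
A: Δ: 0! 2! 4! / 7! → 1/105; sum: t=0:+1/24 = 1/24; 3j²(1 2 3; 0 -2 2) = Δ·Π!·Σ² = 1/21  (sign -1)
B: Δ: 0! 2! 4! / 7! → 1/105; sum: t=0:+1/48 = 1/48; 3j²(1 2 3; 1 -2 1) = Δ·Π!·Σ² = 1/105  (sign +1)
I_A²/I_B² = (1/21)/(1/105) = 5/1

5/1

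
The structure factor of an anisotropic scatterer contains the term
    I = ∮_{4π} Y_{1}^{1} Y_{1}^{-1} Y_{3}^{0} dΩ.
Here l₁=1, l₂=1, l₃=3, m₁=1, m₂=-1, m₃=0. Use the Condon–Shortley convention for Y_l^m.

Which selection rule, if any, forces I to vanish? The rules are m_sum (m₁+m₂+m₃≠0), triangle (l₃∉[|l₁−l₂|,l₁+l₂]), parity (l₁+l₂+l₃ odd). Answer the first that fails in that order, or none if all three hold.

triangle

Σmᵢ = 0  ✓
l₃∈[|l₁−l₂|,l₁+l₂]=[0,2], have l₃=3  ✗
Σlᵢ = 5 ⇒ odd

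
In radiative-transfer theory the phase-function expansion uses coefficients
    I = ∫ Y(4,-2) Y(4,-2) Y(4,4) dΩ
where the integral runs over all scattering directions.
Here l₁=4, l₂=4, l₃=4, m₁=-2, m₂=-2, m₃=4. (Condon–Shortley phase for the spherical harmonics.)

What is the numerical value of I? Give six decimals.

Rules hold: Σm=0, L=12 even, 0≤4≤8.
N = 9·9·9 = 729
Δ = 4!·4!·4!/13! = 1/450450
Racah Σ t=0..4: t=0:+1/13824 t=1:−1/216 t=2:+1/64 t=3:−1/216 t=4:+1/13824 = 5/768
⇒ 3j(4 4 4; 0 0 0)² = 18/1001, sgn +1
Racah Σ t=2..2: t=2:+1/2304 = 1/2304
⇒ 3j(4 4 4; -2 -2 4)² = 5/143, sgn +1
4πI² = N·(3j₀)²·(3jₘ)² = 65610/143143
I = +1·√(0.458353/4π) = 0.19098314

0.190983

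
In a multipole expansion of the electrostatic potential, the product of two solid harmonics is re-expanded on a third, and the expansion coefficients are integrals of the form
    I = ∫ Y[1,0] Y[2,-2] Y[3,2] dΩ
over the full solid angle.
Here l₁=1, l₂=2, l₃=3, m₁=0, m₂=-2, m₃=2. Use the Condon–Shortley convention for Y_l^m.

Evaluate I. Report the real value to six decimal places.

0.184674

m-sum 0 ✓  L=6 even ✓  1≤3≤3 ✓
Π(2lᵢ+1) = 3×5×7 = 105
triangle coeff Δ(1,2,3) = 1/105
Σ_t [0,0]: t=0:+1/4 = 1/4
(3j)²=3/35 [(1 2 3; 0 0 0)], sign=-1
Σ_t [0,0]: t=0:+1/24 = 1/24
(3j)²=1/21 [(1 2 3; 0 -2 2)], sign=-1
⇒ 4πI² = 3/7
I = (+1)√(3/7/(4π)) = 0.18467439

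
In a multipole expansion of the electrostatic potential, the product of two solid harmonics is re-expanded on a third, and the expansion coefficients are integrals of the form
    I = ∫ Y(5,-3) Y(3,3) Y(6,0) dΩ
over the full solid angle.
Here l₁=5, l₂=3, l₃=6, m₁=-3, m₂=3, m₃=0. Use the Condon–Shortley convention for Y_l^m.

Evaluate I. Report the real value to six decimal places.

Checks pass: Σm=0; 14 even; l₃=6∈[2,8].
(2·5+1)(2·3+1)(2·6+1) = 1001
Δ: 2! 8! 4! / 15! → 1/675675
sum: t=0:+1/8640 t=1:−1/2304 t=2:+1/8640 = -7/34560
3j²(5 3 6; 0 0 0) = Δ·Π!·Σ² = 7/429  (sign -1)
sum: t=2:+1/69120 = 1/69120
3j²(5 3 6; -3 3 0) = Δ·Π!·Σ² = 4/429  (sign +1)
combine: 4πI² = 1001·7/429·4/429 = 196/1287
take √, sign -1: I = -0.11008644

-0.110086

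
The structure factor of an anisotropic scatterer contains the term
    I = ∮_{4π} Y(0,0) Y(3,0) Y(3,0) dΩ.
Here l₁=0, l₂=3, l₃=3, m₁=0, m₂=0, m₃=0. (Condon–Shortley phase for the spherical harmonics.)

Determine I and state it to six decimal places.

0.282095

Rules hold: Σm=0, L=6 even, 3≤3≤3.
N = 1·7·7 = 49
Δ = 0!·0!·6!/7! = 1/7
Racah Σ t=0..0: t=0:+1/36 = 1/36
⇒ 3j(0 3 3; 0 0 0)² = 1/7, sgn -1
(m-triple is (0,0,0) — same symbol as above.)
4πI² = N·(3j₀)²·(3jₘ)² = 1/1
I = +1·√(1/4π) = 0.28209479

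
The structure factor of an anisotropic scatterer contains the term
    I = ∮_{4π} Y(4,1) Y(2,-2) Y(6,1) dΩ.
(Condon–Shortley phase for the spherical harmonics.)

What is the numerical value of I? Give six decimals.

-0.094091

m-sum 0 ✓  L=12 even ✓  2≤6≤6 ✓
Π(2lᵢ+1) = 9×5×13 = 585
triangle coeff Δ(4,2,6) = 1/6435
Σ_t [0,0]: t=0:+1/2304 = 1/2304
(3j)²=5/143 [(4 2 6; 0 0 0)], sign=+1
Σ_t [0,0]: t=0:+1/17280 = 1/17280
(3j)²=7/1287 [(4 2 6; 1 -2 1)], sign=-1
⇒ 4πI² = 175/1573
I = (-1)√(175/1573/(4π)) = -0.09409136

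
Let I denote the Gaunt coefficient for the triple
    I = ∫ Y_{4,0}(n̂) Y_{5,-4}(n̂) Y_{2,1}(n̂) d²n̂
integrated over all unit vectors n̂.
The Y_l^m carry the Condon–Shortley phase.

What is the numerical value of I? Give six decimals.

Σmᵢ = -3 ≠ 0, so the φ-integral vanishes; I = 0

0.000000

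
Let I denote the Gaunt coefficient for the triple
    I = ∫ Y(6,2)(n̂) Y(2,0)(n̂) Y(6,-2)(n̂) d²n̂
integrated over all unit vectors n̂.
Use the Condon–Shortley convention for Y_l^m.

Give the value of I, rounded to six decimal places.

m-sum 0 ✓  L=14 even ✓  4≤6≤8 ✓
Π(2lᵢ+1) = 13×5×13 = 845
triangle coeff Δ(6,2,6) = 1/90090
Σ_t [0,2]: t=0:+1/69120 t=1:−1/14400 t=2:+1/69120 = -7/172800
(3j)²=14/715 [(6 2 6; 0 0 0)], sign=-1
Σ_t [0,2]: t=0:+1/69120 t=1:−1/30240 t=2:+1/322560 = -1/64512
(3j)²=10/1001 [(6 2 6; 2 0 -2)], sign=-1
⇒ 4πI² = 20/121
I = (+1)√(20/121/(4π)) = 0.11468784

0.114688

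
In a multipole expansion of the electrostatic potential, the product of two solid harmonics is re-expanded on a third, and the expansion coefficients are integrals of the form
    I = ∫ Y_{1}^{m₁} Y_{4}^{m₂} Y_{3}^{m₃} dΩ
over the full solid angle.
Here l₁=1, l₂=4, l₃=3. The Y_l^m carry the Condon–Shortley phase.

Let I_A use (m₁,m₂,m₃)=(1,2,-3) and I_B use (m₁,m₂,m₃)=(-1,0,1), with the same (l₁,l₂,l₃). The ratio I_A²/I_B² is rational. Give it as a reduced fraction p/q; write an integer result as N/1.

1/6

Shared (l₁,l₂,l₃)=(1,4,3): N and (l;000)² cancel in I_A²/I_B².
A: Δ = 2!·0!·6!/9! = 1/252; Racah Σ t=0..0: t=0:+1/1440 = 1/1440; ⇒ 3j(1 4 3; 1 2 -3)² = 1/252, sgn +1
B: Δ = 2!·0!·6!/9! = 1/252; Racah Σ t=2..2: t=2:+1/96 = 1/96; ⇒ 3j(1 4 3; -1 0 1)² = 1/42, sgn +1
I_A²/I_B² = (1/252)/(1/42) = 1/6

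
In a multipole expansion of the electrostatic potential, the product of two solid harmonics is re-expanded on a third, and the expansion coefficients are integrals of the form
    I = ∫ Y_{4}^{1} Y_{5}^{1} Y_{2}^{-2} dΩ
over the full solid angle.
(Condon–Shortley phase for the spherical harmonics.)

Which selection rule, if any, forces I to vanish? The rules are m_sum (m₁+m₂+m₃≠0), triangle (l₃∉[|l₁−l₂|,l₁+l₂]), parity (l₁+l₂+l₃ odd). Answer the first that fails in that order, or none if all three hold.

m₁+m₂+m₃ = 1 + 1 − 2 = 0  ✓
triangle: |4−5|=1 ≤ l₃=2 ≤ 4+5=9  ✓
parity: l₁+l₂+l₃ = 11 is odd  ✗

parity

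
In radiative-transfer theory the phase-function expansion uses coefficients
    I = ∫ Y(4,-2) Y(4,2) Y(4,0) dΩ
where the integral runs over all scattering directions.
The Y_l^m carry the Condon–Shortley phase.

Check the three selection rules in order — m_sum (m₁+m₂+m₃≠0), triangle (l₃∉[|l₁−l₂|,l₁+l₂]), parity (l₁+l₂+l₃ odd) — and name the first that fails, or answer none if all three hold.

none

azimuthal sum: -2 + 2 + 0 = 0  ✓
0 ≤ 4 ≤ 8 (triangle on l)  ✓
L = 4 + 4 + 4 = 12 (even)  ✓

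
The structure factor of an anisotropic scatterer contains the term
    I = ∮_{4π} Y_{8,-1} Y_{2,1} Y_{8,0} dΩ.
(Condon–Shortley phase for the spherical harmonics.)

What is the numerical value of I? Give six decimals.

-0.023001

Rules hold: Σm=0, L=18 even, 6≤8≤10.
N = 17·5·17 = 1445
Δ = 2!·14!·2!/19! = 1/348840
Racah Σ t=0..2: t=0:+1/116121600 t=1:−1/25401600 t=2:+1/116121600 = -1/45158400
⇒ 3j(8 2 8; 0 0 0)² = 24/1615, sgn -1
Racah Σ t=1..2: t=1:−1/58060800 t=2:+1/50803200 = 1/406425600
⇒ 3j(8 2 8; -1 1 0)² = 1/3230, sgn +1
4πI² = N·(3j₀)²·(3jₘ)² = 12/1805
I = -1·√(0.0066482/4π) = -0.02300102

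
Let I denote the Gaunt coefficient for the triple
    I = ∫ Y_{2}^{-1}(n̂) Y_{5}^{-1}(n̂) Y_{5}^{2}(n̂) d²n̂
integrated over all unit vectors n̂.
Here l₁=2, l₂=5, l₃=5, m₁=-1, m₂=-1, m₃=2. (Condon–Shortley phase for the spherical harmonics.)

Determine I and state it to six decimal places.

0.104819

Rules hold: Σm=0, L=12 even, 3≤5≤7.
N = 5·11·11 = 605
Δ = 2!·2!·8!/13! = 1/38610
Racah Σ t=0..2: t=0:+1/2880 t=1:−1/576 t=2:+1/2880 = -1/960
⇒ 3j(2 5 5; 0 0 0)² = 10/429, sgn +1
Racah Σ t=1..2: t=1:−1/1440 t=2:+1/2880 = -1/2880
⇒ 3j(2 5 5; -1 -1 2)² = 7/715, sgn +1
4πI² = N·(3j₀)²·(3jₘ)² = 70/507
I = +1·√(0.138067/4π) = 0.10481902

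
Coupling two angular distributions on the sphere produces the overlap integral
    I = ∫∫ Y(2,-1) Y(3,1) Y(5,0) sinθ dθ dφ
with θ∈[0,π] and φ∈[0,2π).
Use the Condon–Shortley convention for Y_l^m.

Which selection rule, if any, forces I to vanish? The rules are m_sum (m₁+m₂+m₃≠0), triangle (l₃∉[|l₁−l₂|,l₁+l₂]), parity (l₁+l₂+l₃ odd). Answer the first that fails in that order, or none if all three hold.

azimuthal sum: -1 + 1 + 0 = 0  ✓
1 ≤ 5 ≤ 5 (triangle on l)  ✓
L = 2 + 3 + 5 = 10 (even)  ✓

none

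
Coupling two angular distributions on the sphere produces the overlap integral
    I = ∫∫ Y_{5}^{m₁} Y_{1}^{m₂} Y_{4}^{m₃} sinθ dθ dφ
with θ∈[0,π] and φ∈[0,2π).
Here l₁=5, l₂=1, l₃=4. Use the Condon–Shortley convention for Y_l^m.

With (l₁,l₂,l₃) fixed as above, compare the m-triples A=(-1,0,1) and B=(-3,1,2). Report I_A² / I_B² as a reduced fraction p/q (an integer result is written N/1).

6/7

l's match ⇒ only the (l;m) 3-j factors differ between A and B.
A: triangle coeff Δ(5,1,4) = 1/495; Σ_t [1,1]: t=1:−1/720 = -1/720; (3j)²=8/165 [(5 1 4; -1 0 1)], sign=+1
B: triangle coeff Δ(5,1,4) = 1/495; Σ_t [2,2]: t=2:+1/2880 = 1/2880; (3j)²=28/495 [(5 1 4; -3 1 2)], sign=+1
I_A²/I_B² = (8/165)/(28/495) = 6/7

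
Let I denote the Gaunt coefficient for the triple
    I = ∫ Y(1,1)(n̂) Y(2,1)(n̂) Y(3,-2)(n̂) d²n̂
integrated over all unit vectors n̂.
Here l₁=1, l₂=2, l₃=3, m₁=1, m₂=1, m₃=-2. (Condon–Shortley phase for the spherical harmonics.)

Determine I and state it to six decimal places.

0.261169

Rules hold: Σm=0, L=6 even, 1≤3≤3.
N = 3·5·7 = 105
Δ = 0!·2!·4!/7! = 1/105
Racah Σ t=0..0: t=0:+1/4 = 1/4
⇒ 3j(1 2 3; 0 0 0)² = 3/35, sgn -1
Racah Σ t=0..0: t=0:+1/12 = 1/12
⇒ 3j(1 2 3; 1 1 -2)² = 2/21, sgn -1
4πI² = N·(3j₀)²·(3jₘ)² = 6/7
I = +1·√(0.857143/4π) = 0.26116903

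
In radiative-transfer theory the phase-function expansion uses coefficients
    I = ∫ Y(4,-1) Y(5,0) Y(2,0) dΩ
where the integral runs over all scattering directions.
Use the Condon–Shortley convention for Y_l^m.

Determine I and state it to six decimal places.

m-sum = -1 + 0 + 0 = -1 ≠ 0 ⇒ I = 0

0.000000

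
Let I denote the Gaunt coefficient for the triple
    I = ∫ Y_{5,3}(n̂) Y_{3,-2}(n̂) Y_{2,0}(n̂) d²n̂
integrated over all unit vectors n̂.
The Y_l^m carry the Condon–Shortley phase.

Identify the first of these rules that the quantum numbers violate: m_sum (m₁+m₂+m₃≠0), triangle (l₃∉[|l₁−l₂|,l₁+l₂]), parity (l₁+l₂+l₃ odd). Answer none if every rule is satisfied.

Σmᵢ = 1  ✗
l₃∈[|l₁−l₂|,l₁+l₂]=[2,8], have l₃=2
Σlᵢ = 10 ⇒ even

m_sum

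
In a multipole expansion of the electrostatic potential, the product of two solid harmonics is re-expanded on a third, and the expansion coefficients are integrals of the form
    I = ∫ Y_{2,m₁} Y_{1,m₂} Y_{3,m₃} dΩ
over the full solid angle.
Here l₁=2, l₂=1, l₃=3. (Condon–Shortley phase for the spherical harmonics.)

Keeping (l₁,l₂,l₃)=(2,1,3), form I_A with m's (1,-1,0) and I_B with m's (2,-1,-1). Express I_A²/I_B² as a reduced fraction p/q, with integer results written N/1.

3/1

Shared (l₁,l₂,l₃)=(2,1,3): N and (l;000)² cancel in I_A²/I_B².
A: Δ = 0!·4!·2!/7! = 1/105; Racah Σ t=0..0: t=0:+1/12 = 1/12; ⇒ 3j(2 1 3; 1 -1 0)² = 1/35, sgn -1
B: Δ = 0!·4!·2!/7! = 1/105; Racah Σ t=0..0: t=0:+1/48 = 1/48; ⇒ 3j(2 1 3; 2 -1 -1)² = 1/105, sgn +1
I_A²/I_B² = (1/35)/(1/105) = 3/1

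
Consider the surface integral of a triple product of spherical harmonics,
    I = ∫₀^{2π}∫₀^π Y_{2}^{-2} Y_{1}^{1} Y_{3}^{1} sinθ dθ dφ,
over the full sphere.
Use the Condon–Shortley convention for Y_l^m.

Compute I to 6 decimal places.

Checks pass: Σm=0; 6 even; l₃=3∈[1,3].
(2·2+1)(2·1+1)(2·3+1) = 105
Δ: 0! 4! 2! / 7! → 1/105
sum: t=0:+1/4 = 1/4
3j²(2 1 3; 0 0 0) = Δ·Π!·Σ² = 3/35  (sign -1)
sum: t=0:+1/48 = 1/48
3j²(2 1 3; -2 1 1) = Δ·Π!·Σ² = 1/105  (sign +1)
combine: 4πI² = 105·3/35·1/105 = 3/35
take √, sign -1: I = -0.08258890

-0.082589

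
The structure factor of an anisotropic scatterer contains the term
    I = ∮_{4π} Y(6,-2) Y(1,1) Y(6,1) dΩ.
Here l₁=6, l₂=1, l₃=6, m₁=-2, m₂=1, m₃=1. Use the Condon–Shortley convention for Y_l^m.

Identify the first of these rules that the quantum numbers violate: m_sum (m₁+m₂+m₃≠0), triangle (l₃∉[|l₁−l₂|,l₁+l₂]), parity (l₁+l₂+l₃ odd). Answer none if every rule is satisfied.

parity

azimuthal sum: -2 + 1 + 1 = 0  ✓
5 ≤ 6 ≤ 7 (triangle on l)  ✓
L = 6 + 1 + 6 = 13 (odd)  ✗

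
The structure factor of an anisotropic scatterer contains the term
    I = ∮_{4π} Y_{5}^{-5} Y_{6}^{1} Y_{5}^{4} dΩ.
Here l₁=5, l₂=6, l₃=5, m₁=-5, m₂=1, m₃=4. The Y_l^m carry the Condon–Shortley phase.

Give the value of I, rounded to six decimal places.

-0.094319

Checks pass: Σm=0; 16 even; l₃=5∈[1,11].
(2·5+1)(2·6+1)(2·5+1) = 1573
Δ: 6! 4! 6! / 17! → 1/28588560
sum: t=1:−1/345600 t=2:+1/13824 t=3:−1/5184 t=4:+1/13824 t=5:−1/345600 = -7/129600
3j²(5 6 5; 0 0 0) = Δ·Π!·Σ² = 80/7293  (sign +1)
sum: t=6:+1/2073600 = 1/2073600
3j²(5 6 5; -5 1 4) = Δ·Π!·Σ² = 63/9724  (sign -1)
combine: 4πI² = 1573·80/7293·63/9724 = 420/3757
take √, sign -1: I = -0.09431898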